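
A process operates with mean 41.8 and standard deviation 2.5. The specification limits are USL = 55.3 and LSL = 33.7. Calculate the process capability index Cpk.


Cpu = (55.3 - 41.8) / (3 * 2.5) = 1.8
Cpl = (41.8 - 33.7) / (3 * 2.5) = 1.08
Cpk = min(1.8, 1.08) = 1.08

1.08


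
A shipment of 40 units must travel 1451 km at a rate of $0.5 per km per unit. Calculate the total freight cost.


TC = dist * cost * units = 1451 * 0.5 * 40 = $29020.00

$29020.00


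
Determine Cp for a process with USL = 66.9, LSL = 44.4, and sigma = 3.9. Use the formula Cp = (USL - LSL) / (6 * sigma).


Cp = (66.9 - 44.4) / (6 * 3.9)

0.96


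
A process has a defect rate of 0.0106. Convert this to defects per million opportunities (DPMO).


DPMO = defect_rate * 1000000 = 0.0106 * 1000000

10600


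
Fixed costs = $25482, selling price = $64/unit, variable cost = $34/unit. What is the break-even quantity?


Formula: BEQ = Fixed Costs / (Price - Variable Cost)
Contribution margin = $64 - $34 = $30/unit
BEQ = ceil($25482 / $30/unit) = ceil(849.4) = 850 units

850 units


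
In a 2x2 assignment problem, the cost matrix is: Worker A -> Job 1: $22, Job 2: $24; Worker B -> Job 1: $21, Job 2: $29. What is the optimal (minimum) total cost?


Option 1: A->1 + B->2 = $22 + $29 = $51
Option 2: A->2 + B->1 = $24 + $21 = $45
Min cost = min($51, $45) = $45

$45


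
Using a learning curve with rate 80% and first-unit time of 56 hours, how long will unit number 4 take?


Formula: T_n = T_1 * (learning_rate)^(log2(n)) where learning_rate = rate/100
Doublings = log2(4) = 2
T_n = 56 * 0.8^2
T_n = 56 * 0.64 = 35.8 hours

35.8 hours


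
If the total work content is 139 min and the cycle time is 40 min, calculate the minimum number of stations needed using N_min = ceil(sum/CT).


Formula: N_min = ceil(Sum of Task Times / Cycle Time)
N_min = ceil(139 min / 40 min) = ceil(3.475)
N_min = 4 stations

4


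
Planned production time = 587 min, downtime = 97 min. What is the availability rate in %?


Formula: Availability = (Planned Time - Downtime) / Planned Time * 100
Uptime = 587 - 97 = 490 min
Availability = 490 / 587 * 100 = 83.5%

83.5%


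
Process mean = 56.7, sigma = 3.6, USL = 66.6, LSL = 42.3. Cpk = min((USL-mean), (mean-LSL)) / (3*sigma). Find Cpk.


Cpu = (66.6 - 56.7) / (3 * 3.6) = 0.92
Cpl = (56.7 - 42.3) / (3 * 3.6) = 1.33
Cpk = min(0.92, 1.33) = 0.92

0.92


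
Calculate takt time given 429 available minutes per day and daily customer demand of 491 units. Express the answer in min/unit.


Formula: Takt Time = Available Production Time / Customer Demand
Takt = 429 min/day / 491 units/day
Takt = 0.87 min/unit

0.87 min/unit


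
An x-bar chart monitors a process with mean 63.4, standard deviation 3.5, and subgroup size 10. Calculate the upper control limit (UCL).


UCL = 63.4 + 3 * 3.5 / sqrt(10)

66.72


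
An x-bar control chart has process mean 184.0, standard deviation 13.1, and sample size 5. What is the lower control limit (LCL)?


LCL = 184.0 - 3 * 13.1 / sqrt(5)

166.42


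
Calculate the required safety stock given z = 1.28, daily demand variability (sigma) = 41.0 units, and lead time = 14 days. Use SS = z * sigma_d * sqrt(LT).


Formula: SS = z * sigma_d * sqrt(LT)
sqrt(LT) = sqrt(14) = 3.7417
SS = 1.28 * 41.0 * 3.7417
SS = 196.4 units

196.4 units


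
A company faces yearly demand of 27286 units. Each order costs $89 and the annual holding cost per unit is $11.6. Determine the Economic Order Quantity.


Formula: EOQ = sqrt(2 * D * S / H)
Numerator: 2 * 27286 * 89 = 4856908
2DS/H = 4856908 / 11.6 = 418699.0
EOQ = sqrt(418699.0) = 647.1 units

647.1 units


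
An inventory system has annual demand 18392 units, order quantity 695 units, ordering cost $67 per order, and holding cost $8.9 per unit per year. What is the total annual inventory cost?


TC = 18392/695 * 67 + 695/2 * 8.9

$4865.79


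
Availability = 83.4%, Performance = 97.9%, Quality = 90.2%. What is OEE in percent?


Formula: OEE = Availability * Performance * Quality / 10000
A * P = 83.4% * 97.9% / 100 = 81.65%
OEE = 81.65% * 90.2% / 100 = 73.6%

73.6%


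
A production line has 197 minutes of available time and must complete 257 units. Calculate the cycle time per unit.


Formula: CT = Available Time / Number of Units
CT = 197 min / 257 units
CT = 0.77 min/unit

0.77 min/unit


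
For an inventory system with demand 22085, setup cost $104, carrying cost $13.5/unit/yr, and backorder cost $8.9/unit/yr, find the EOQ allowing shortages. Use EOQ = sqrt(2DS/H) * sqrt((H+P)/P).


Formula: EOQ* = sqrt(2DS/H) * sqrt((H+P)/P)
Base EOQ = sqrt(2*22085*104/13.5) = 583.33 units
Correction = sqrt((13.5+8.9)/8.9) = 1.58646
EOQ* = 583.33 * 1.58646 = 925.4 units

925.4 units


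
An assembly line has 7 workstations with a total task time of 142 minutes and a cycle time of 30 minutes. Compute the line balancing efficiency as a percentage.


Formula: Efficiency = Sum of Task Times / (N_stations * CT) * 100
Total station capacity = 7 stations * 30 min = 210 min
Efficiency = 142 / 210 * 100 = 67.6%

67.6%


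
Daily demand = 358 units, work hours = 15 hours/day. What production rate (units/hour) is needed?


Formula: Production Rate = Daily Demand / Available Hours
Rate = 358 units/day / 15 hours/day
Rate = 23.9 units/hour

23.9 units/hour


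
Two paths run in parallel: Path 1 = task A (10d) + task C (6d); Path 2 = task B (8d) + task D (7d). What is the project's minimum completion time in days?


Path 1 = 10 + 6 = 16 days
Path 2 = 8 + 7 = 15 days
Duration = max(16, 15) = 16 days

16 days


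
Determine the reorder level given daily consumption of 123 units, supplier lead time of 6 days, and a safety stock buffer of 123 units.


Formula: ROP = (Daily Demand * Lead Time) + Safety Stock
Demand during lead time = 123 * 6 = 738 units
ROP = 738 + 123 = 861 units

861 units


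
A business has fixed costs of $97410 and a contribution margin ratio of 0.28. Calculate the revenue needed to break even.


Formula: BER = Fixed Costs / Contribution Margin Ratio
BER = $97410 / 0.28
BER = $347892.86 (to the nearest cent)

$347892.86


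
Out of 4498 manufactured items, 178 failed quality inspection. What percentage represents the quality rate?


Formula: Quality Rate = Good Pieces / Total Pieces * 100
Good pieces = 4498 - 178 = 4320
QR = 4320 / 4498 * 100 = 96.0%

96.0%


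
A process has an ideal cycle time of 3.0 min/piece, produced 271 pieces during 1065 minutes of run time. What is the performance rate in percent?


Formula: Performance = (Ideal CT * Total Count) / Run Time * 100
Ideal output time = 3.0 * 271 = 813.0 min
Performance = 813.0 / 1065 * 100 = 76.3%

76.3%


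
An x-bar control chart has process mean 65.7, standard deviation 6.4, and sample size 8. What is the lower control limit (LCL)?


LCL = 65.7 - 3 * 6.4 / sqrt(8)

58.91


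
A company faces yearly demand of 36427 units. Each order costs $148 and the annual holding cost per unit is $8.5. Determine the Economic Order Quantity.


Formula: EOQ = sqrt(2 * D * S / H)
Numerator: 2 * 36427 * 148 = 10782392
2DS/H = 10782392 / 8.5 = 1268516.7
EOQ = sqrt(1268516.7) = 1126.3 units

1126.3 units


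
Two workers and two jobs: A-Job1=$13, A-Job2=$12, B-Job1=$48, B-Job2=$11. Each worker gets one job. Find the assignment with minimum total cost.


Option 1: A->1 + B->2 = $13 + $11 = $24
Option 2: A->2 + B->1 = $12 + $48 = $60
Min cost = min($24, $60) = $24

$24


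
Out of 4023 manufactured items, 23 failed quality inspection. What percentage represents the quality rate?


Formula: Quality Rate = Good Pieces / Total Pieces * 100
Good pieces = 4023 - 23 = 4000
QR = 4000 / 4023 * 100 = 99.4%

99.4%


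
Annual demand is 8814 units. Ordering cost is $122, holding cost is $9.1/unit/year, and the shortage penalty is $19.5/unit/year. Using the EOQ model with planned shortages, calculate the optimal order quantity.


Formula: EOQ* = sqrt(2DS/H) * sqrt((H+P)/P)
Base EOQ = sqrt(2*8814*122/9.1) = 486.14 units
Correction = sqrt((9.1+19.5)/19.5) = 1.21106
EOQ* = 486.14 * 1.21106 = 588.7 units

588.7 units


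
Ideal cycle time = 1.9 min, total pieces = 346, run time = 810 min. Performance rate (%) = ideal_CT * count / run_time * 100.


Formula: Performance = (Ideal CT * Total Count) / Run Time * 100
Ideal output time = 1.9 * 346 = 657.4 min
Performance = 657.4 / 810 * 100 = 81.2%

81.2%


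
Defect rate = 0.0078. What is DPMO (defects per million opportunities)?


DPMO = defect_rate * 1000000 = 0.0078 * 1000000

7800


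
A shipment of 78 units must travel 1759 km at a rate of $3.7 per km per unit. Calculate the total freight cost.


TC = dist * cost * units = 1759 * 3.7 * 78 = $507647.40

$507647.40


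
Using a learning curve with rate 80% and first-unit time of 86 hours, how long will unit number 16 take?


Formula: T_n = T_1 * (learning_rate)^(log2(n)) where learning_rate = rate/100
Doublings = log2(16) = 4
T_n = 86 * 0.8^4
T_n = 86 * 0.4096 = 35.2 hours

35.2 hours


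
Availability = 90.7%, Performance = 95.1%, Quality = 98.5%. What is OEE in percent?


Formula: OEE = Availability * Performance * Quality / 10000
A * P = 90.7% * 95.1% / 100 = 86.26%
OEE = 86.26% * 98.5% / 100 = 85.0%

85.0%


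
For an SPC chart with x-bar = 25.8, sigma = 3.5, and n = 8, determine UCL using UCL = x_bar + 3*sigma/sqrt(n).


UCL = 25.8 + 3 * 3.5 / sqrt(8)

29.51


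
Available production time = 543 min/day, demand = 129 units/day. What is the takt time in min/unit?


Formula: Takt Time = Available Production Time / Customer Demand
Takt = 543 min/day / 129 units/day
Takt = 4.21 min/unit

4.21 min/unit


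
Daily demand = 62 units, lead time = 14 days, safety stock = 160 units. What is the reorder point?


Formula: ROP = (Daily Demand * Lead Time) + Safety Stock
Demand during lead time = 62 * 14 = 868 units
ROP = 868 + 160 = 1028 units

1028 units


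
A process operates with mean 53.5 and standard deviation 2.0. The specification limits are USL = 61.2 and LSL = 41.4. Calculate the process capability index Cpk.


Cpu = (61.2 - 53.5) / (3 * 2.0) = 1.28
Cpl = (53.5 - 41.4) / (3 * 2.0) = 2.02
Cpk = min(1.28, 2.02) = 1.28

1.28


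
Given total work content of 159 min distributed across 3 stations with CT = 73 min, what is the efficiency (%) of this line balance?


Formula: Efficiency = Sum of Task Times / (N_stations * CT) * 100
Total station capacity = 3 stations * 73 min = 219 min
Efficiency = 159 / 219 * 100 = 72.6%

72.6%


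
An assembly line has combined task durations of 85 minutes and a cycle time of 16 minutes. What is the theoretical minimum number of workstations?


Formula: N_min = ceil(Sum of Task Times / Cycle Time)
N_min = ceil(85 min / 16 min) = ceil(5.3125)
N_min = 6 stations

6


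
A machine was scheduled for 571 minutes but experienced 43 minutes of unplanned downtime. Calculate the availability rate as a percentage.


Formula: Availability = (Planned Time - Downtime) / Planned Time * 100
Uptime = 571 - 43 = 528 min
Availability = 528 / 571 * 100 = 92.5%

92.5%


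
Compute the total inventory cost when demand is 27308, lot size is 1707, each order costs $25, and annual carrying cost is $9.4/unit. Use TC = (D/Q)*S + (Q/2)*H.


TC = 27308/1707 * 25 + 1707/2 * 9.4

$8422.84


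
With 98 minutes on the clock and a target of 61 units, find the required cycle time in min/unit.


Formula: CT = Available Time / Number of Units
CT = 98 min / 61 units
CT = 1.61 min/unit

1.61 min/unit


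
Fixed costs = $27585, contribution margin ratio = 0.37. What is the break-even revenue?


Formula: BER = Fixed Costs / Contribution Margin Ratio
BER = $27585 / 0.37
BER = $74554.05 (to the nearest cent)

$74554.05


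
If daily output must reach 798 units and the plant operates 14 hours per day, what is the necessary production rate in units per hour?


Formula: Production Rate = Daily Demand / Available Hours
Rate = 798 units/day / 14 hours/day
Rate = 57.0 units/hour

57.0 units/hour


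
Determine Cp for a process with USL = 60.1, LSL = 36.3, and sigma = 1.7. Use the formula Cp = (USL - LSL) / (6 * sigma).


Cp = (60.1 - 36.3) / (6 * 1.7)

2.33


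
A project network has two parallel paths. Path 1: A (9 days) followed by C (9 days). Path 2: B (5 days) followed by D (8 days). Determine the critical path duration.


Path 1 = 9 + 9 = 18 days
Path 2 = 5 + 8 = 13 days
Duration = max(18, 13) = 18 days

18 days


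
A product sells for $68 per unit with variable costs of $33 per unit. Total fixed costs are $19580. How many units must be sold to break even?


Formula: BEQ = Fixed Costs / (Price - Variable Cost)
Contribution margin = $68 - $33 = $35/unit
BEQ = ceil($19580 / $35/unit) = ceil(559.43) = 560 units

560 units


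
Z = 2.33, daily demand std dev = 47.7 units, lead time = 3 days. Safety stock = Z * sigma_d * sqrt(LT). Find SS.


Formula: SS = z * sigma_d * sqrt(LT)
sqrt(LT) = sqrt(3) = 1.7321
SS = 2.33 * 47.7 * 1.7321
SS = 192.5 units

192.5 units


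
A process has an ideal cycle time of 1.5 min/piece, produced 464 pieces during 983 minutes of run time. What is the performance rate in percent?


Formula: Performance = (Ideal CT * Total Count) / Run Time * 100
Ideal output time = 1.5 * 464 = 696.0 min
Performance = 696.0 / 983 * 100 = 70.8%

70.8%


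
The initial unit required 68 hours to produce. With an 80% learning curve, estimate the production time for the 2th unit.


Formula: T_n = T_1 * (learning_rate)^(log2(n)) where learning_rate = rate/100
Doublings = log2(2) = 1
T_n = 68 * 0.8^1
T_n = 68 * 0.8 = 54.4 hours

54.4 hours


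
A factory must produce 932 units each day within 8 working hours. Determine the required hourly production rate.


Formula: Production Rate = Daily Demand / Available Hours
Rate = 932 units/day / 8 hours/day
Rate = 116.5 units/hour

116.5 units/hour


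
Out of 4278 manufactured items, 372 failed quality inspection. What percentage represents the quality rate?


Formula: Quality Rate = Good Pieces / Total Pieces * 100
Good pieces = 4278 - 372 = 3906
QR = 3906 / 4278 * 100 = 91.3%

91.3%


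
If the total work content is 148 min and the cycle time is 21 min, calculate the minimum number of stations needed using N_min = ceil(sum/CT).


Formula: N_min = ceil(Sum of Task Times / Cycle Time)
N_min = ceil(148 min / 21 min) = ceil(7.0476)
N_min = 8 stations

8


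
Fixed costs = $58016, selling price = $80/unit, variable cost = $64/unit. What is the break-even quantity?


Formula: BEQ = Fixed Costs / (Price - Variable Cost)
Contribution margin = $80 - $64 = $16/unit
BEQ = ceil($58016 / $16/unit) = ceil(3626.0) = 3626 units

3626 units


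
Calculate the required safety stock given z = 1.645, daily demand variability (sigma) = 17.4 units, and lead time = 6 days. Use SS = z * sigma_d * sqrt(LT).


Formula: SS = z * sigma_d * sqrt(LT)
sqrt(LT) = sqrt(6) = 2.4495
SS = 1.645 * 17.4 * 2.4495
SS = 70.1 units

70.1 units


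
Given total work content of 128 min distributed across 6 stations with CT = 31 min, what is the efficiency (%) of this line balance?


Formula: Efficiency = Sum of Task Times / (N_stations * CT) * 100
Total station capacity = 6 stations * 31 min = 186 min
Efficiency = 128 / 186 * 100 = 68.8%

68.8%


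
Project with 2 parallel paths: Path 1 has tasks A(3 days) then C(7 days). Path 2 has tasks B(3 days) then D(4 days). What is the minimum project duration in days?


Path 1 = 3 + 7 = 10 days
Path 2 = 3 + 4 = 7 days
Duration = max(10, 7) = 10 days

10 days


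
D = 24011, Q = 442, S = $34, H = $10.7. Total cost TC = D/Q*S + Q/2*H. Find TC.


TC = 24011/442 * 34 + 442/2 * 10.7

$4211.70


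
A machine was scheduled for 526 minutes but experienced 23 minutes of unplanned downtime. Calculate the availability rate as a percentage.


Formula: Availability = (Planned Time - Downtime) / Planned Time * 100
Uptime = 526 - 23 = 503 min
Availability = 503 / 526 * 100 = 95.6%

95.6%


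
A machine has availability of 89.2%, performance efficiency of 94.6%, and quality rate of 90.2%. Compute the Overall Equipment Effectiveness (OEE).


Formula: OEE = Availability * Performance * Quality / 10000
A * P = 89.2% * 94.6% / 100 = 84.38%
OEE = 84.38% * 90.2% / 100 = 76.1%

76.1%


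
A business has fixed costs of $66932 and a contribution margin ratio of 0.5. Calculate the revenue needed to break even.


Formula: BER = Fixed Costs / Contribution Margin Ratio
BER = $66932 / 0.5
BER = $133864.00 (to the nearest cent)

$133864.00


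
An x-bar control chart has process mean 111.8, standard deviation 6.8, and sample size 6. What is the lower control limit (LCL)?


LCL = 111.8 - 3 * 6.8 / sqrt(6)

103.47


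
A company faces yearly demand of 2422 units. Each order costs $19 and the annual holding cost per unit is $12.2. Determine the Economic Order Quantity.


Formula: EOQ = sqrt(2 * D * S / H)
Numerator: 2 * 2422 * 19 = 92036
2DS/H = 92036 / 12.2 = 7543.9
EOQ = sqrt(7543.9) = 86.9 units

86.9 units


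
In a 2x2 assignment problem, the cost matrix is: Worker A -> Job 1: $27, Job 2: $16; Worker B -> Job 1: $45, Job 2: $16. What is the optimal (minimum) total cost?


Option 1: A->1 + B->2 = $27 + $16 = $43
Option 2: A->2 + B->1 = $16 + $45 = $61
Min cost = min($43, $61) = $43

$43


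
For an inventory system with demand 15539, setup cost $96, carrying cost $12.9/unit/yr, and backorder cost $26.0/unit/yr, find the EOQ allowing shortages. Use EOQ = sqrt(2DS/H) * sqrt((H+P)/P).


Formula: EOQ* = sqrt(2DS/H) * sqrt((H+P)/P)
Base EOQ = sqrt(2*15539*96/12.9) = 480.91 units
Correction = sqrt((12.9+26.0)/26.0) = 1.22317
EOQ* = 480.91 * 1.22317 = 588.2 units

588.2 units


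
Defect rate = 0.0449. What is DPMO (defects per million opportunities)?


DPMO = defect_rate * 1000000 = 0.0449 * 1000000

44900


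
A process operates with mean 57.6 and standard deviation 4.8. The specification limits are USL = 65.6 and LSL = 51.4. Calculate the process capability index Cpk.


Cpu = (65.6 - 57.6) / (3 * 4.8) = 0.56
Cpl = (57.6 - 51.4) / (3 * 4.8) = 0.43
Cpk = min(0.56, 0.43) = 0.43

0.43


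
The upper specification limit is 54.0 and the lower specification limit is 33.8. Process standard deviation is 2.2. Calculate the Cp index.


Cp = (54.0 - 33.8) / (6 * 2.2)

1.53


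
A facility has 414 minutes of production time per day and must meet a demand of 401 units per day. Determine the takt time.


Formula: Takt Time = Available Production Time / Customer Demand
Takt = 414 min/day / 401 units/day
Takt = 1.03 min/unit

1.03 min/unit


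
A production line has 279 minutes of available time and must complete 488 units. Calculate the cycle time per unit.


Formula: CT = Available Time / Number of Units
CT = 279 min / 488 units
CT = 0.57 min/unit

0.57 min/unit


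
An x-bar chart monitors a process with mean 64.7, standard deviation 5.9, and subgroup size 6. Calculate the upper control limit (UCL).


UCL = 64.7 + 3 * 5.9 / sqrt(6)

71.93


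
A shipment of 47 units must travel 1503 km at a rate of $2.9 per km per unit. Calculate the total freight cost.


TC = dist * cost * units = 1503 * 2.9 * 47 = $204858.90

$204858.90


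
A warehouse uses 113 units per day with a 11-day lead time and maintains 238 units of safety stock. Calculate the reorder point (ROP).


Formula: ROP = (Daily Demand * Lead Time) + Safety Stock
Demand during lead time = 113 * 11 = 1243 units
ROP = 1243 + 238 = 1481 units

1481 units


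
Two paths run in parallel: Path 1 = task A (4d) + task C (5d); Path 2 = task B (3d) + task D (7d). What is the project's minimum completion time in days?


Path 1 = 4 + 5 = 9 days
Path 2 = 3 + 7 = 10 days
Duration = max(9, 10) = 10 days

10 days


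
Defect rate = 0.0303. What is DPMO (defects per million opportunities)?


DPMO = defect_rate * 1000000 = 0.0303 * 1000000

30300


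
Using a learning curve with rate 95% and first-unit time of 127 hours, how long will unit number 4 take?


Formula: T_n = T_1 * (learning_rate)^(log2(n)) where learning_rate = rate/100
Doublings = log2(4) = 2
T_n = 127 * 0.95^2
T_n = 127 * 0.9025 = 114.6 hours

114.6 hours


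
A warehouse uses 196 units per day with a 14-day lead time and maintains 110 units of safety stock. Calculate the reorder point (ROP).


Formula: ROP = (Daily Demand * Lead Time) + Safety Stock
Demand during lead time = 196 * 14 = 2744 units
ROP = 2744 + 110 = 2854 units

2854 units


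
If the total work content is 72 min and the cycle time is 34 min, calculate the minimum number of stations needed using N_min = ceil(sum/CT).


Formula: N_min = ceil(Sum of Task Times / Cycle Time)
N_min = ceil(72 min / 34 min) = ceil(2.1176)
N_min = 3 stations

3


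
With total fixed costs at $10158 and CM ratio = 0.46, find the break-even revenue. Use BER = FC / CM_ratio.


Formula: BER = Fixed Costs / Contribution Margin Ratio
BER = $10158 / 0.46
BER = $22082.61 (to the nearest cent)

$22082.61


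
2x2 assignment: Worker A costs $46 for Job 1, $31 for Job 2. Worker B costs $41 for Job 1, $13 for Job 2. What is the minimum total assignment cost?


Option 1: A->1 + B->2 = $46 + $13 = $59
Option 2: A->2 + B->1 = $31 + $41 = $72
Min cost = min($59, $72) = $59

$59


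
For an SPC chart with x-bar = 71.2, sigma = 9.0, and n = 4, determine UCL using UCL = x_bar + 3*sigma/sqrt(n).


UCL = 71.2 + 3 * 9.0 / sqrt(4)

84.7


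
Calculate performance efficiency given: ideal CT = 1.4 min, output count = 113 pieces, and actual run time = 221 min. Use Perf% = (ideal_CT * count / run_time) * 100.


Formula: Performance = (Ideal CT * Total Count) / Run Time * 100
Ideal output time = 1.4 * 113 = 158.2 min
Performance = 158.2 / 221 * 100 = 71.6%

71.6%


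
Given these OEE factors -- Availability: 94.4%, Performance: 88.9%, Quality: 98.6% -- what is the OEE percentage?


Formula: OEE = Availability * Performance * Quality / 10000
A * P = 94.4% * 88.9% / 100 = 83.92%
OEE = 83.92% * 98.6% / 100 = 82.7%

82.7%


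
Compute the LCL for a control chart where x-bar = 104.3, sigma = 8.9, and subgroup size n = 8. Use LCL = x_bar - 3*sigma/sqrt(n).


LCL = 104.3 - 3 * 8.9 / sqrt(8)

94.86


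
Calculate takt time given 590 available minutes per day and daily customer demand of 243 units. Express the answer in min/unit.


Formula: Takt Time = Available Production Time / Customer Demand
Takt = 590 min/day / 243 units/day
Takt = 2.43 min/unit

2.43 min/unit


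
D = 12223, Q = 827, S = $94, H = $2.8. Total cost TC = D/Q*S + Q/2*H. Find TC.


TC = 12223/827 * 94 + 827/2 * 2.8

$2547.11


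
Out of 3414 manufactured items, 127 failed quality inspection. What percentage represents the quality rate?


Formula: Quality Rate = Good Pieces / Total Pieces * 100
Good pieces = 3414 - 127 = 3287
QR = 3287 / 3414 * 100 = 96.3%

96.3%


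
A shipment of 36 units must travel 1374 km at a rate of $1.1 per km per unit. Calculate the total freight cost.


TC = dist * cost * units = 1374 * 1.1 * 36 = $54410.40

$54410.40


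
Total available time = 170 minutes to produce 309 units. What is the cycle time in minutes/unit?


Formula: CT = Available Time / Number of Units
CT = 170 min / 309 units
CT = 0.55 min/unit

0.55 min/unit


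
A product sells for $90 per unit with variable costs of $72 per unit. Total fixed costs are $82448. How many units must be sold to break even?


Formula: BEQ = Fixed Costs / (Price - Variable Cost)
Contribution margin = $90 - $72 = $18/unit
BEQ = ceil($82448 / $18/unit) = ceil(4580.44) = 4581 units

4581 units


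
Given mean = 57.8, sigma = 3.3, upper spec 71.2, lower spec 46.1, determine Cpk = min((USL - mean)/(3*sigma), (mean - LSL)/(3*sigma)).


Cpu = (71.2 - 57.8) / (3 * 3.3) = 1.35
Cpl = (57.8 - 46.1) / (3 * 3.3) = 1.18
Cpk = min(1.35, 1.18) = 1.18

1.18


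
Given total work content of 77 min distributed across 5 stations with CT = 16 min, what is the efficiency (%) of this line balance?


Formula: Efficiency = Sum of Task Times / (N_stations * CT) * 100
Total station capacity = 5 stations * 16 min = 80 min
Efficiency = 77 / 80 * 100 = 96.3%

96.3%


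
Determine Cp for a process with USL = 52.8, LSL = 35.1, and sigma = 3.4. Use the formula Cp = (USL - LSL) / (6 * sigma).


Cp = (52.8 - 35.1) / (6 * 3.4)

0.87


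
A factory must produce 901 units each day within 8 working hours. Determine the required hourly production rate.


Formula: Production Rate = Daily Demand / Available Hours
Rate = 901 units/day / 8 hours/day
Rate = 112.6 units/hour

112.6 units/hour


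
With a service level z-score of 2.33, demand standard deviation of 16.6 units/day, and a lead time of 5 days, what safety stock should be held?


Formula: SS = z * sigma_d * sqrt(LT)
sqrt(LT) = sqrt(5) = 2.2361
SS = 2.33 * 16.6 * 2.2361
SS = 86.5 units

86.5 units


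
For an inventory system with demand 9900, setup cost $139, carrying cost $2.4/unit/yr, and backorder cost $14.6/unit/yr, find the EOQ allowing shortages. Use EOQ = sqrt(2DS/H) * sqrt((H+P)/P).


Formula: EOQ* = sqrt(2DS/H) * sqrt((H+P)/P)
Base EOQ = sqrt(2*9900*139/2.4) = 1070.86 units
Correction = sqrt((2.4+14.6)/14.6) = 1.07907
EOQ* = 1070.86 * 1.07907 = 1155.5 units

1155.5 units


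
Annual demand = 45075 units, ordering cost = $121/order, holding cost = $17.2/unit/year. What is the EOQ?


Formula: EOQ = sqrt(2 * D * S / H)
Numerator: 2 * 45075 * 121 = 10908150
2DS/H = 10908150 / 17.2 = 634194.8
EOQ = sqrt(634194.8) = 796.4 units

796.4 units


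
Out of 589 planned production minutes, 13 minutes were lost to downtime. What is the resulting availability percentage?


Formula: Availability = (Planned Time - Downtime) / Planned Time * 100
Uptime = 589 - 13 = 576 min
Availability = 576 / 589 * 100 = 97.8%

97.8%


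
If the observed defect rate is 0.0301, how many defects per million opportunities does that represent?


DPMO = defect_rate * 1000000 = 0.0301 * 1000000

30100


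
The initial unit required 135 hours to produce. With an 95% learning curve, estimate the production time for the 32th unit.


Formula: T_n = T_1 * (learning_rate)^(log2(n)) where learning_rate = rate/100
Doublings = log2(32) = 5
T_n = 135 * 0.95^5
T_n = 135 * 0.7738 = 104.5 hours

104.5 hours


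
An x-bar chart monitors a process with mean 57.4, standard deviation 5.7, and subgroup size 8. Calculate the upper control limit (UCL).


UCL = 57.4 + 3 * 5.7 / sqrt(8)

63.45


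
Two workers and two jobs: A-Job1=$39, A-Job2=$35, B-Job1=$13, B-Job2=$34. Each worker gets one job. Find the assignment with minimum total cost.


Option 1: A->1 + B->2 = $39 + $34 = $73
Option 2: A->2 + B->1 = $35 + $13 = $48
Min cost = min($73, $48) = $48

$48


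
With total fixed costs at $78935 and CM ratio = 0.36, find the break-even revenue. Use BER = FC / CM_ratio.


Formula: BER = Fixed Costs / Contribution Margin Ratio
BER = $78935 / 0.36
BER = $219263.89 (to the nearest cent)

$219263.89


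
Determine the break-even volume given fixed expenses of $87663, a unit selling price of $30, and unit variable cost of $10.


Formula: BEQ = Fixed Costs / (Price - Variable Cost)
Contribution margin = $30 - $10 = $20/unit
BEQ = ceil($87663 / $20/unit) = ceil(4383.15) = 4384 units

4384 units


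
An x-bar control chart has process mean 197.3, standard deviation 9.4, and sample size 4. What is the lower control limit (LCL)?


LCL = 197.3 - 3 * 9.4 / sqrt(4)

183.2


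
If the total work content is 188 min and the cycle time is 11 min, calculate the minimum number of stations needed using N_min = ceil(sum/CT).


Formula: N_min = ceil(Sum of Task Times / Cycle Time)
N_min = ceil(188 min / 11 min) = ceil(17.0909)
N_min = 18 stations

18


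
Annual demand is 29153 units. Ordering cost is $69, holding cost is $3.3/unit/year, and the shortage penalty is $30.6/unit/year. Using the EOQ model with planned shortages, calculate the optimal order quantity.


Formula: EOQ* = sqrt(2DS/H) * sqrt((H+P)/P)
Base EOQ = sqrt(2*29153*69/3.3) = 1104.14 units
Correction = sqrt((3.3+30.6)/30.6) = 1.05254
EOQ* = 1104.14 * 1.05254 = 1162.2 units

1162.2 units


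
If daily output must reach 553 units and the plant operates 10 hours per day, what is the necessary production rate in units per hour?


Formula: Production Rate = Daily Demand / Available Hours
Rate = 553 units/day / 10 hours/day
Rate = 55.3 units/hour

55.3 units/hour


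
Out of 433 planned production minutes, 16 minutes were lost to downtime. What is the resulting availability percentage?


Formula: Availability = (Planned Time - Downtime) / Planned Time * 100
Uptime = 433 - 16 = 417 min
Availability = 417 / 433 * 100 = 96.3%

96.3%


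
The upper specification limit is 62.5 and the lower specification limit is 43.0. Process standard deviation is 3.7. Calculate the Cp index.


Cp = (62.5 - 43.0) / (6 * 3.7)

0.88


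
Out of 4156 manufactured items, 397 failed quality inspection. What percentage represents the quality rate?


Formula: Quality Rate = Good Pieces / Total Pieces * 100
Good pieces = 4156 - 397 = 3759
QR = 3759 / 4156 * 100 = 90.4%

90.4%


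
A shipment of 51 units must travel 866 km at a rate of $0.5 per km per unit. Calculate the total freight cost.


TC = dist * cost * units = 866 * 0.5 * 51 = $22083.00

$22083.00


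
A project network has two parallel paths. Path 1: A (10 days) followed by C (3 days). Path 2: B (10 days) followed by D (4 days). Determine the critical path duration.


Path 1 = 10 + 3 = 13 days
Path 2 = 10 + 4 = 14 days
Duration = max(13, 14) = 14 days

14 days


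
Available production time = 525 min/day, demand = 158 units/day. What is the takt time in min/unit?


Formula: Takt Time = Available Production Time / Customer Demand
Takt = 525 min/day / 158 units/day
Takt = 3.32 min/unit

3.32 min/unit


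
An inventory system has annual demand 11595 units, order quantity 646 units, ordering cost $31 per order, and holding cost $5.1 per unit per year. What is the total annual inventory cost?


TC = 11595/646 * 31 + 646/2 * 5.1

$2203.72


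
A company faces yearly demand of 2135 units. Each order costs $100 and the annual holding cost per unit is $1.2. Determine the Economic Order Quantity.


Formula: EOQ = sqrt(2 * D * S / H)
Numerator: 2 * 2135 * 100 = 427000
2DS/H = 427000 / 1.2 = 355833.3
EOQ = sqrt(355833.3) = 596.5 units

596.5 units


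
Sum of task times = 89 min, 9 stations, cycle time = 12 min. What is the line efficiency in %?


Formula: Efficiency = Sum of Task Times / (N_stations * CT) * 100
Total station capacity = 9 stations * 12 min = 108 min
Efficiency = 89 / 108 * 100 = 82.4%

82.4%


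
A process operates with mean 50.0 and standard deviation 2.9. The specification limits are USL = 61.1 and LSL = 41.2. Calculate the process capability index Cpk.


Cpu = (61.1 - 50.0) / (3 * 2.9) = 1.28
Cpl = (50.0 - 41.2) / (3 * 2.9) = 1.01
Cpk = min(1.28, 1.01) = 1.01

1.01


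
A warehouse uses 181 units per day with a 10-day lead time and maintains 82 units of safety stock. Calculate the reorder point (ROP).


Formula: ROP = (Daily Demand * Lead Time) + Safety Stock
Demand during lead time = 181 * 10 = 1810 units
ROP = 1810 + 82 = 1892 units

1892 units


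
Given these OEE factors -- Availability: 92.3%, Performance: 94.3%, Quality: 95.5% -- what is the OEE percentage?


Formula: OEE = Availability * Performance * Quality / 10000
A * P = 92.3% * 94.3% / 100 = 87.04%
OEE = 87.04% * 95.5% / 100 = 83.1%

83.1%


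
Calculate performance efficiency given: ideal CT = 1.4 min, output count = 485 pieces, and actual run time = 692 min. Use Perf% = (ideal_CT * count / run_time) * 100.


Formula: Performance = (Ideal CT * Total Count) / Run Time * 100
Ideal output time = 1.4 * 485 = 679.0 min
Performance = 679.0 / 692 * 100 = 98.1%

98.1%


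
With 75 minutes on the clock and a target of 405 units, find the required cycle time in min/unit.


Formula: CT = Available Time / Number of Units
CT = 75 min / 405 units
CT = 0.19 min/unit

0.19 min/unit


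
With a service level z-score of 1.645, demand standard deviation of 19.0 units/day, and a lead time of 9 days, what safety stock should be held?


Formula: SS = z * sigma_d * sqrt(LT)
sqrt(LT) = sqrt(9) = 3.0
SS = 1.645 * 19.0 * 3.0
SS = 93.8 units

93.8 units


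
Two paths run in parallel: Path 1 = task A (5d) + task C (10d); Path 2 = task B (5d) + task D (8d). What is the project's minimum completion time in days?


Path 1 = 5 + 10 = 15 days
Path 2 = 5 + 8 = 13 days
Duration = max(15, 13) = 15 days

15 days


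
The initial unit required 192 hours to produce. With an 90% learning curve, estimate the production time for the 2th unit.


Formula: T_n = T_1 * (learning_rate)^(log2(n)) where learning_rate = rate/100
Doublings = log2(2) = 1
T_n = 192 * 0.9^1
T_n = 192 * 0.9 = 172.8 hours

172.8 hours


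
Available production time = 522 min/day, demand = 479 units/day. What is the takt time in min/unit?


Formula: Takt Time = Available Production Time / Customer Demand
Takt = 522 min/day / 479 units/day
Takt = 1.09 min/unit

1.09 min/unit


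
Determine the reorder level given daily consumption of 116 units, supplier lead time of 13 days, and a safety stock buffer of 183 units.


Formula: ROP = (Daily Demand * Lead Time) + Safety Stock
Demand during lead time = 116 * 13 = 1508 units
ROP = 1508 + 183 = 1691 units

1691 units


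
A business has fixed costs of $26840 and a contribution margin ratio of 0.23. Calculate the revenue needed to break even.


Formula: BER = Fixed Costs / Contribution Margin Ratio
BER = $26840 / 0.23
BER = $116695.65 (to the nearest cent)

$116695.65


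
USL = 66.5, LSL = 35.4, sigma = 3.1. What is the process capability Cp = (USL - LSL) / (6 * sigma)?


Cp = (66.5 - 35.4) / (6 * 3.1)

1.67


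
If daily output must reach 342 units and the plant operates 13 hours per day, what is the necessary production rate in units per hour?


Formula: Production Rate = Daily Demand / Available Hours
Rate = 342 units/day / 13 hours/day
Rate = 26.3 units/hour

26.3 units/hour


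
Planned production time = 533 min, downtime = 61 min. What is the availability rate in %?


Formula: Availability = (Planned Time - Downtime) / Planned Time * 100
Uptime = 533 - 61 = 472 min
Availability = 472 / 533 * 100 = 88.6%

88.6%


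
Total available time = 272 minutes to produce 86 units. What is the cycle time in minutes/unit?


Formula: CT = Available Time / Number of Units
CT = 272 min / 86 units
CT = 3.16 min/unit

3.16 min/unit


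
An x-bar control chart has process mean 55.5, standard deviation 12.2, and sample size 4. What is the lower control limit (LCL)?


LCL = 55.5 - 3 * 12.2 / sqrt(4)

37.2


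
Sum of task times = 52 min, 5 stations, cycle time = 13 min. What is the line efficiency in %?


Formula: Efficiency = Sum of Task Times / (N_stations * CT) * 100
Total station capacity = 5 stations * 13 min = 65 min
Efficiency = 52 / 65 * 100 = 80.0%

80.0%


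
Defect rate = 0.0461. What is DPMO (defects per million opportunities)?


DPMO = defect_rate * 1000000 = 0.0461 * 1000000

46100


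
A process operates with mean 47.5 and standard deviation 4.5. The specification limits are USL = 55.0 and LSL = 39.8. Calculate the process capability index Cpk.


Cpu = (55.0 - 47.5) / (3 * 4.5) = 0.56
Cpl = (47.5 - 39.8) / (3 * 4.5) = 0.57
Cpk = min(0.56, 0.57) = 0.56

0.56


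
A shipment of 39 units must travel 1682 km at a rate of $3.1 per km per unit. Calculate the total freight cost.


TC = dist * cost * units = 1682 * 3.1 * 39 = $203353.80

$203353.80


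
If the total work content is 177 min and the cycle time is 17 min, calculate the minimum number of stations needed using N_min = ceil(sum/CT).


Formula: N_min = ceil(Sum of Task Times / Cycle Time)
N_min = ceil(177 min / 17 min) = ceil(10.4118)
N_min = 11 stations

11


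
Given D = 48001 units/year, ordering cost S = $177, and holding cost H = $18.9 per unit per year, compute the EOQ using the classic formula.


Formula: EOQ = sqrt(2 * D * S / H)
Numerator: 2 * 48001 * 177 = 16992354
2DS/H = 16992354 / 18.9 = 899066.3
EOQ = sqrt(899066.3) = 948.2 units

948.2 units


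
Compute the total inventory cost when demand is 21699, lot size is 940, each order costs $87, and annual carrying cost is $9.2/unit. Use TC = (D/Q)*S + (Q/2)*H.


TC = 21699/940 * 87 + 940/2 * 9.2

$6332.31


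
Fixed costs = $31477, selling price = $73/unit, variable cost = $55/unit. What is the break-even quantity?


Formula: BEQ = Fixed Costs / (Price - Variable Cost)
Contribution margin = $73 - $55 = $18/unit
BEQ = ceil($31477 / $18/unit) = ceil(1748.72) = 1749 units

1749 units


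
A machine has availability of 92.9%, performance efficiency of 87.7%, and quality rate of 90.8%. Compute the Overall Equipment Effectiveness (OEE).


Formula: OEE = Availability * Performance * Quality / 10000
A * P = 92.9% * 87.7% / 100 = 81.47%
OEE = 81.47% * 90.8% / 100 = 74.0%

74.0%


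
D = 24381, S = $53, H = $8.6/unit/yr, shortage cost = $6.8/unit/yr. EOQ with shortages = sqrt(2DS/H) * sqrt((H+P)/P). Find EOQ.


Formula: EOQ* = sqrt(2DS/H) * sqrt((H+P)/P)
Base EOQ = sqrt(2*24381*53/8.6) = 548.19 units
Correction = sqrt((8.6+6.8)/6.8) = 1.50489
EOQ* = 548.19 * 1.50489 = 825.0 units

825.0 units


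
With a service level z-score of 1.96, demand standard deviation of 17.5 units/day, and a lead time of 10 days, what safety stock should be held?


Formula: SS = z * sigma_d * sqrt(LT)
sqrt(LT) = sqrt(10) = 3.1623
SS = 1.96 * 17.5 * 3.1623
SS = 108.5 units

108.5 units


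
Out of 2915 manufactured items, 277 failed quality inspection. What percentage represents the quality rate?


Formula: Quality Rate = Good Pieces / Total Pieces * 100
Good pieces = 2915 - 277 = 2638
QR = 2638 / 2915 * 100 = 90.5%

90.5%


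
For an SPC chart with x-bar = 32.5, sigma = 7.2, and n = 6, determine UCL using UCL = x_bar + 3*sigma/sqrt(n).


UCL = 32.5 + 3 * 7.2 / sqrt(6)

41.32


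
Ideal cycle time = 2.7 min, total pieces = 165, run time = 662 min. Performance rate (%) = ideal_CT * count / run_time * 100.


Formula: Performance = (Ideal CT * Total Count) / Run Time * 100
Ideal output time = 2.7 * 165 = 445.5 min
Performance = 445.5 / 662 * 100 = 67.3%

67.3%


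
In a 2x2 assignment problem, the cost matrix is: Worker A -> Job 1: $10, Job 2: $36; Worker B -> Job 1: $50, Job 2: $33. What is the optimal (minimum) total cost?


Option 1: A->1 + B->2 = $10 + $33 = $43
Option 2: A->2 + B->1 = $36 + $50 = $86
Min cost = min($43, $86) = $43

$43


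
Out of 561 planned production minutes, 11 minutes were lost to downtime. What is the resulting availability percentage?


Formula: Availability = (Planned Time - Downtime) / Planned Time * 100
Uptime = 561 - 11 = 550 min
Availability = 550 / 561 * 100 = 98.0%

98.0%


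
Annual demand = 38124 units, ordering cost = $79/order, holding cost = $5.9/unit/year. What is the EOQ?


Formula: EOQ = sqrt(2 * D * S / H)
Numerator: 2 * 38124 * 79 = 6023592
2DS/H = 6023592 / 5.9 = 1020947.8
EOQ = sqrt(1020947.8) = 1010.4 units

1010.4 units


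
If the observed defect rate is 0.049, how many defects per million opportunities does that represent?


DPMO = defect_rate * 1000000 = 0.049 * 1000000

49000


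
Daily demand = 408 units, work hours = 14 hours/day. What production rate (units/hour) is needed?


Formula: Production Rate = Daily Demand / Available Hours
Rate = 408 units/day / 14 hours/day
Rate = 29.1 units/hour

29.1 units/hour


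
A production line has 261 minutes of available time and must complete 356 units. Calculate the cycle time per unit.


Formula: CT = Available Time / Number of Units
CT = 261 min / 356 units
CT = 0.73 min/unit

0.73 min/unit
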